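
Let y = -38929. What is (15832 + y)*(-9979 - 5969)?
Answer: 368350956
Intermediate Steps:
(15832 + y)*(-9979 - 5969) = (15832 - 38929)*(-9979 - 5969) = -23097*(-15948) = 368350956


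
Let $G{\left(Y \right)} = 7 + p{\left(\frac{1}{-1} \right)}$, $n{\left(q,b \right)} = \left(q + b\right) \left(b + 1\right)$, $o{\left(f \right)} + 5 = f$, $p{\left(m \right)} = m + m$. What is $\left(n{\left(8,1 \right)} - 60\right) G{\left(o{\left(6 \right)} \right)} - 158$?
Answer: $-368$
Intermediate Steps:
$p{\left(m \right)} = 2 m$
$o{\left(f \right)} = -5 + f$
$n{\left(q,b \right)} = \left(1 + b\right) \left(b + q\right)$ ($n{\left(q,b \right)} = \left(b + q\right) \left(1 + b\right) = \left(1 + b\right) \left(b + q\right)$)
$G{\left(Y \right)} = 5$ ($G{\left(Y \right)} = 7 + \frac{2}{-1} = 7 + 2 \left(-1\right) = 7 - 2 = 5$)
$\left(n{\left(8,1 \right)} - 60\right) G{\left(o{\left(6 \right)} \right)} - 158 = \left(\left(1 + 8 + 1^{2} + 1 \cdot 8\right) - 60\right) 5 - 158 = \left(\left(1 + 8 + 1 + 8\right) - 60\right) 5 - 158 = \left(18 - 60\right) 5 - 158 = \left(-42\right) 5 - 158 = -210 - 158 = -368$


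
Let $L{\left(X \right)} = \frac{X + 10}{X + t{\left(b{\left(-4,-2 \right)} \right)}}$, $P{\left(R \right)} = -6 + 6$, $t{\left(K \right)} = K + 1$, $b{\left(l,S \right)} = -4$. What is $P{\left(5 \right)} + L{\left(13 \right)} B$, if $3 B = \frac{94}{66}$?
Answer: $\frac{1081}{990} \approx 1.0919$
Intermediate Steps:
$t{\left(K \right)} = 1 + K$
$B = \frac{47}{99}$ ($B = \frac{94 \cdot \frac{1}{66}}{3} = \frac{1}{3} \cdot \frac{47}{33} = \frac{47}{99} \approx 0.47475$)
$P{\left(R \right)} = 0$
$L{\left(X \right)} = \frac{10 + X}{-3 + X}$ ($L{\left(X \right)} = \frac{X + 10}{X + \left(1 - 4\right)} = \frac{10 + X}{X - 3} = \frac{10 + X}{-3 + X}$)
$P{\left(5 \right)} + L{\left(13 \right)} B = 0 + \frac{10 + 13}{-3 + 13} \cdot \frac{47}{99} = 0 + \frac{1}{10} \cdot 23 \cdot \frac{47}{99} = 0 + \frac{23}{10} \cdot \frac{47}{99} = 0 + \frac{1081}{990} = \frac{1081}{990}$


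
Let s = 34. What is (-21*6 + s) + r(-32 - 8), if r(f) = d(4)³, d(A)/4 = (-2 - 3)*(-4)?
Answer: 511908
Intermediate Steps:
d(A) = 80 (d(A) = 4*((-2 - 3)*(-4)) = 4*(-5*(-4)) = 4*20 = 80)
r(f) = 512000 (r(f) = 80³ = 512000)
(-21*6 + s) + r(-32 - 8) = (-21*6 + 34) + 512000 = (-126 + 34) + 512000 = -92 + 512000 = 511908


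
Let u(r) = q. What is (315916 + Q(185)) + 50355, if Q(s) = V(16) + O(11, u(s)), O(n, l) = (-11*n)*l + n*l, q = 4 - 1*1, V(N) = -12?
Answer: 365929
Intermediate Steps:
q = 3 (q = 4 - 1 = 3)
u(r) = 3
O(n, l) = -10*l*n (O(n, l) = -11*l*n + l*n = -10*l*n)
Q(s) = -342 (Q(s) = -12 - 10*3*11 = -12 - 330 = -342)
(315916 + Q(185)) + 50355 = (315916 - 342) + 50355 = 315574 + 50355 = 365929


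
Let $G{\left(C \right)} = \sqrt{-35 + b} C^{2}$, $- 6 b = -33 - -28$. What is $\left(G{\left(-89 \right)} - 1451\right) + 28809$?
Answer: $27358 + \frac{7921 i \sqrt{1230}}{6} \approx 27358.0 + 46300.0 i$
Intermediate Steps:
$b = \frac{5}{6}$ ($b = - \frac{-33 - -28}{6} = - \frac{-33 + 28}{6} = \left(- \frac{1}{6}\right) \left(-5\right) = \frac{5}{6} \approx 0.83333$)
$G{\left(C \right)} = \frac{i \sqrt{1230} C^{2}}{6}$ ($G{\left(C \right)} = \sqrt{-35 + \frac{5}{6}} C^{2} = \sqrt{- \frac{205}{6}} C^{2} = \frac{i \sqrt{1230}}{6} C^{2} = \frac{i \sqrt{1230} C^{2}}{6}$)
$\left(G{\left(-89 \right)} - 1451\right) + 28809 = \left(\frac{i \sqrt{1230} \left(-89\right)^{2}}{6} - 1451\right) + 28809 = \left(\frac{1}{6} i \sqrt{1230} \cdot 7921 - 1451\right) + 28809 = \left(\frac{7921 i \sqrt{1230}}{6} - 1451\right) + 28809 = \left(-1451 + \frac{7921 i \sqrt{1230}}{6}\right) + 28809 = 27358 + \frac{7921 i \sqrt{1230}}{6}$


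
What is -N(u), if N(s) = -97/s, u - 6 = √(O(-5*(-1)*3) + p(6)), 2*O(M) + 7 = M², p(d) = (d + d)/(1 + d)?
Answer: -4074/523 + 485*√217/523 ≈ 5.8709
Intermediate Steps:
p(d) = 2*d/(1 + d) (p(d) = (2*d)/(1 + d) = 2*d/(1 + d))
O(M) = -7/2 + M²/2
u = 6 + 5*√217/7 (u = 6 + √((-7/2 + (-5*(-1)*3)²/2) + 2*6/(1 + 6)) = 6 + √((-7/2 + (5*3)²/2) + 2*6/7) = 6 + √((-7/2 + (½)*15²) + 2*6*(⅐)) = 6 + √((-7/2 + (½)*225) + 12/7) = 6 + √((-7/2 + 225/2) + 12/7) = 6 + √(109 + 12/7) = 6 + √(775/7) = 6 + 5*√217/7 ≈ 16.522)
-N(u) = -(-97)/(6 + 5*√217/7) = 97/(6 + 5*√217/7)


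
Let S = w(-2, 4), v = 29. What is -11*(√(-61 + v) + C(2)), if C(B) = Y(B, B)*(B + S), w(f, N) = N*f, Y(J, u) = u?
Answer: 132 - 44*I*√2 ≈ 132.0 - 62.225*I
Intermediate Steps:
S = -8 (S = 4*(-2) = -8)
C(B) = B*(-8 + B) (C(B) = B*(B - 8) = B*(-8 + B))
-11*(√(-61 + v) + C(2)) = -11*(√(-61 + 29) + 2*(-8 + 2)) = -11*(√(-32) + 2*(-6)) = -11*(4*I*√2 - 12) = -11*(-12 + 4*I*√2) = 132 - 44*I*√2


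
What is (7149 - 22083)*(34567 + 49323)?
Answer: -1252813260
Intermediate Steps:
(7149 - 22083)*(34567 + 49323) = -14934*83890 = -1252813260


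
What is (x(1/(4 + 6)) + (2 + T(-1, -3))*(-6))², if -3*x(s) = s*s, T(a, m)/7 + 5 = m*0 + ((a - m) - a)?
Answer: 466516801/90000 ≈ 5183.5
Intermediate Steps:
T(a, m) = -35 - 7*m (T(a, m) = -35 + 7*(m*0 + ((a - m) - a)) = -35 + 7*(0 - m) = -35 + 7*(-m) = -35 - 7*m)
x(s) = -s²/3 (x(s) = -s*s/3 = -s²/3)
(x(1/(4 + 6)) + (2 + T(-1, -3))*(-6))² = (-1/(3*(4 + 6)²) + (2 + (-35 - 7*(-3)))*(-6))² = (-(1/10)²/3 + (2 + (-35 + 21))*(-6))² = (-(⅒)²/3 + (2 - 14)*(-6))² = (-⅓*1/100 - 12*(-6))² = (-1/300 + 72)² = (21599/300)² = 466516801/90000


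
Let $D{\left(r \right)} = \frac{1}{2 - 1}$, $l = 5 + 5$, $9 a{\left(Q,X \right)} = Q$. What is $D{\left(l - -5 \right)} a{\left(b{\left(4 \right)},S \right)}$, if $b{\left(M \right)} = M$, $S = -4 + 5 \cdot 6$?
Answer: $\frac{4}{9} \approx 0.44444$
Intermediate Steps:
$S = 26$ ($S = -4 + 30 = 26$)
$a{\left(Q,X \right)} = \frac{Q}{9}$
$l = 10$
$D{\left(r \right)} = 1$ ($D{\left(r \right)} = 1^{-1} = 1$)
$D{\left(l - -5 \right)} a{\left(b{\left(4 \right)},S \right)} = 1 \cdot \frac{1}{9} \cdot 4 = 1 \cdot \frac{4}{9} = \frac{4}{9}$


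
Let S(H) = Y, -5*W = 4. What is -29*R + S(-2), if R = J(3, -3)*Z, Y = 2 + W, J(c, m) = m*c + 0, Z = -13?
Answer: -16959/5 ≈ -3391.8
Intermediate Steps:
W = -⅘ (W = -⅕*4 = -⅘ ≈ -0.80000)
J(c, m) = c*m (J(c, m) = c*m + 0 = c*m)
Y = 6/5 (Y = 2 - ⅘ = 6/5 ≈ 1.2000)
S(H) = 6/5
R = 117 (R = (3*(-3))*(-13) = -9*(-13) = 117)
-29*R + S(-2) = -29*117 + 6/5 = -3393 + 6/5 = -16959/5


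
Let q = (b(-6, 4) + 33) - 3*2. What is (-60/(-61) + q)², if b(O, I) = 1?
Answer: 3125824/3721 ≈ 840.05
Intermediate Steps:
q = 28 (q = (1 + 33) - 3*2 = 34 - 6 = 28)
(-60/(-61) + q)² = (-60/(-61) + 28)² = (-60*(-1/61) + 28)² = (60/61 + 28)² = (1768/61)² = 3125824/3721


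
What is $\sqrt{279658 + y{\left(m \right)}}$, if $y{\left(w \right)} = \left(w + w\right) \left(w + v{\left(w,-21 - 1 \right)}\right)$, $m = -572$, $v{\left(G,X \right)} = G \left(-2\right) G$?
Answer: $\sqrt{749531018} \approx 27378.0$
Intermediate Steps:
$v{\left(G,X \right)} = - 2 G^{2}$ ($v{\left(G,X \right)} = - 2 G G = - 2 G^{2}$)
$y{\left(w \right)} = 2 w \left(w - 2 w^{2}\right)$ ($y{\left(w \right)} = \left(w + w\right) \left(w - 2 w^{2}\right) = 2 w \left(w - 2 w^{2}\right)$)
$\sqrt{279658 + y{\left(m \right)}} = \sqrt{279658 + \left(-572\right)^{2} \left(2 - -2288\right)} = \sqrt{279658 + 327184 \left(2 + 2288\right)} = \sqrt{279658 + 327184 \cdot 2290} = \sqrt{279658 + 749251360} = \sqrt{749531018}$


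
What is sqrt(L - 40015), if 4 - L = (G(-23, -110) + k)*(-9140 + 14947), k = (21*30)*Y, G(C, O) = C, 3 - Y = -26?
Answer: 2*I*sqrt(26500085) ≈ 10296.0*I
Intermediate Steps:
Y = 29 (Y = 3 - 1*(-26) = 3 + 26 = 29)
k = 18270 (k = (21*30)*29 = 630*29 = 18270)
L = -105960325 (L = 4 - (-23 + 18270)*(-9140 + 14947) = 4 - 18247*5807 = 4 - 1*105960329 = 4 - 105960329 = -105960325)
sqrt(L - 40015) = sqrt(-105960325 - 40015) = sqrt(-106000340) = 2*I*sqrt(26500085)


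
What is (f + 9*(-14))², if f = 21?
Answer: 11025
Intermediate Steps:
(f + 9*(-14))² = (21 + 9*(-14))² = (21 - 126)² = (-105)² = 11025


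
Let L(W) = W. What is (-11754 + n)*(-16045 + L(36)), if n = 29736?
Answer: -287873838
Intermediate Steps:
(-11754 + n)*(-16045 + L(36)) = (-11754 + 29736)*(-16045 + 36) = 17982*(-16009) = -287873838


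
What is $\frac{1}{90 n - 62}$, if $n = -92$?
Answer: $- \frac{1}{8342} \approx -0.00011988$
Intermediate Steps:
$\frac{1}{90 n - 62} = \frac{1}{90 \left(-92\right) - 62} = \frac{1}{-8280 - 62} = \frac{1}{-8342} = - \frac{1}{8342}$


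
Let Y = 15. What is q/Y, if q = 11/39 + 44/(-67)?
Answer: -979/39195 ≈ -0.024978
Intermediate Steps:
q = -979/2613 (q = 11*(1/39) + 44*(-1/67) = 11/39 - 44/67 = -979/2613 ≈ -0.37467)
q/Y = -979/2613/15 = (1/15)*(-979/2613) = -979/39195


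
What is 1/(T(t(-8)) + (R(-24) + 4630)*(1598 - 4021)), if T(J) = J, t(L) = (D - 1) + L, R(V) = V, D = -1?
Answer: -1/11160348 ≈ -8.9603e-8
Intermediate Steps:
t(L) = -2 + L (t(L) = (-1 - 1) + L = -2 + L)
1/(T(t(-8)) + (R(-24) + 4630)*(1598 - 4021)) = 1/((-2 - 8) + (-24 + 4630)*(1598 - 4021)) = 1/(-10 + 4606*(-2423)) = 1/(-10 - 11160338) = 1/(-11160348) = -1/11160348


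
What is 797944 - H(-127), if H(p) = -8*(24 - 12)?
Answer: 798040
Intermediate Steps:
H(p) = -96 (H(p) = -8*12 = -96)
797944 - H(-127) = 797944 - 1*(-96) = 797944 + 96 = 798040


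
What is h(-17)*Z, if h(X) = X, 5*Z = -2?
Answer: 34/5 ≈ 6.8000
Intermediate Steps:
Z = -2/5 (Z = (1/5)*(-2) = -2/5 ≈ -0.40000)
h(-17)*Z = -17*(-2/5) = 34/5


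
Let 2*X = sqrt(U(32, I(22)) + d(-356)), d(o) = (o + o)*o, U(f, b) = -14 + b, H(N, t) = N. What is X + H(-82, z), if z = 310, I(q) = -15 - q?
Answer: -82 + sqrt(253421)/2 ≈ 169.70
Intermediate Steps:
d(o) = 2*o**2 (d(o) = (2*o)*o = 2*o**2)
X = sqrt(253421)/2 (X = sqrt((-14 + (-15 - 1*22)) + 2*(-356)**2)/2 = sqrt((-14 + (-15 - 22)) + 2*126736)/2 = sqrt((-14 - 37) + 253472)/2 = sqrt(-51 + 253472)/2 = sqrt(253421)/2 ≈ 251.70)
X + H(-82, z) = sqrt(253421)/2 - 82 = -82 + sqrt(253421)/2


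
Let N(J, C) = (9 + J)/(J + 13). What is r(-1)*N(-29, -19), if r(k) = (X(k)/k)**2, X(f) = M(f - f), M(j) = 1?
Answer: 5/4 ≈ 1.2500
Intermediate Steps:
X(f) = 1
N(J, C) = (9 + J)/(13 + J)
r(k) = k**(-2) (r(k) = (1/k)**2 = k**(-2))
r(-1)*N(-29, -19) = ((9 - 29)/(13 - 29))/(-1)**2 = 1*(-20/(-16)) = 1*(-1/16*(-20)) = 1*(5/4) = 5/4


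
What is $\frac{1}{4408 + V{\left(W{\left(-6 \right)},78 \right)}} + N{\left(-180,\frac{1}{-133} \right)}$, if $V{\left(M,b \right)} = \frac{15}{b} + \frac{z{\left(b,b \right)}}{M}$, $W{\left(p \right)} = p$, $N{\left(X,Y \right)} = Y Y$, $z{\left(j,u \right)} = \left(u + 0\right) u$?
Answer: $\frac{11187}{31857889} \approx 0.00035115$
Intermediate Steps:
$z{\left(j,u \right)} = u^{2}$ ($z{\left(j,u \right)} = u u = u^{2}$)
$N{\left(X,Y \right)} = Y^{2}$
$V{\left(M,b \right)} = \frac{15}{b} + \frac{b^{2}}{M}$
$\frac{1}{4408 + V{\left(W{\left(-6 \right)},78 \right)}} + N{\left(-180,\frac{1}{-133} \right)} = \frac{1}{4408 + \left(\frac{15}{78} + \frac{78^{2}}{-6}\right)} + \left(\frac{1}{-133}\right)^{2} = \frac{1}{4408 + \left(15 \cdot \frac{1}{78} - 1014\right)} + \left(- \frac{1}{133}\right)^{2} = \frac{1}{4408 + \left(\frac{5}{26} - 1014\right)} + \frac{1}{17689} = \frac{1}{4408 - \frac{26359}{26}} + \frac{1}{17689} = \frac{1}{\frac{88249}{26}} + \frac{1}{17689} = \frac{26}{88249} + \frac{1}{17689} = \frac{11187}{31857889}$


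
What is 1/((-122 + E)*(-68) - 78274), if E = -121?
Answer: -1/61750 ≈ -1.6194e-5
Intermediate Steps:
1/((-122 + E)*(-68) - 78274) = 1/((-122 - 121)*(-68) - 78274) = 1/(-243*(-68) - 78274) = 1/(16524 - 78274) = 1/(-61750) = -1/61750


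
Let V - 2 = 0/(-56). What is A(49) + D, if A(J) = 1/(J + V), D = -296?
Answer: -15095/51 ≈ -295.98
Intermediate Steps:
V = 2 (V = 2 + 0/(-56) = 2 + 0*(-1/56) = 2 + 0 = 2)
A(J) = 1/(2 + J) (A(J) = 1/(J + 2) = 1/(2 + J))
A(49) + D = 1/(2 + 49) - 296 = 1/51 - 296 = -15095/51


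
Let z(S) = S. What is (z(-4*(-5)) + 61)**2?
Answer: 6561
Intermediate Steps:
(z(-4*(-5)) + 61)**2 = (-4*(-5) + 61)**2 = (20 + 61)**2 = 81**2 = 6561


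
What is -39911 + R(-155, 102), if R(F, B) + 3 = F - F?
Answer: -39914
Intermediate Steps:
R(F, B) = -3 (R(F, B) = -3 + (F - F) = -3 + 0 = -3)
-39911 + R(-155, 102) = -39911 - 3 = -39914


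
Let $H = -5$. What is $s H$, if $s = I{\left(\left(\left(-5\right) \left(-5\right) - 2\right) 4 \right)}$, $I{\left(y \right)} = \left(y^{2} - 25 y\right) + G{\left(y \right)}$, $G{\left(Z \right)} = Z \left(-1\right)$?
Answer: $-30360$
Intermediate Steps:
$G{\left(Z \right)} = - Z$
$I{\left(y \right)} = y^{2} - 26 y$ ($I{\left(y \right)} = \left(y^{2} - 25 y\right) - y = y^{2} - 26 y$)
$s = 6072$ ($s = \left(\left(-5\right) \left(-5\right) - 2\right) 4 \left(-26 + \left(\left(-5\right) \left(-5\right) - 2\right) 4\right) = \left(25 - 2\right) 4 \left(-26 + \left(25 - 2\right) 4\right) = 23 \cdot 4 \left(-26 + 23 \cdot 4\right) = 92 \left(-26 + 92\right) = 92 \cdot 66 = 6072$)
$s H = 6072 \left(-5\right) = -30360$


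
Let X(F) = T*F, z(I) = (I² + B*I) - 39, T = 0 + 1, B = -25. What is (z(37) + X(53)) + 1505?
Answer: 1963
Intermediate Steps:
T = 1
z(I) = -39 + I² - 25*I (z(I) = (I² - 25*I) - 39 = -39 + I² - 25*I)
X(F) = F (X(F) = 1*F = F)
(z(37) + X(53)) + 1505 = ((-39 + 37² - 25*37) + 53) + 1505 = ((-39 + 1369 - 925) + 53) + 1505 = (405 + 53) + 1505 = 458 + 1505 = 1963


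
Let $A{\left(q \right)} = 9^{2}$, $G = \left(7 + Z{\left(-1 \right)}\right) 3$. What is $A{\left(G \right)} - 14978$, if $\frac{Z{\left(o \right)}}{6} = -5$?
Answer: $-14897$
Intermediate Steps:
$Z{\left(o \right)} = -30$ ($Z{\left(o \right)} = 6 \left(-5\right) = -30$)
$G = -69$ ($G = \left(7 - 30\right) 3 = \left(-23\right) 3 = -69$)
$A{\left(q \right)} = 81$
$A{\left(G \right)} - 14978 = 81 - 14978 = -14897$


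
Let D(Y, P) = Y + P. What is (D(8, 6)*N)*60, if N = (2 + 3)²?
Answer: 21000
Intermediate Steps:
N = 25 (N = 5² = 25)
D(Y, P) = P + Y
(D(8, 6)*N)*60 = ((6 + 8)*25)*60 = (14*25)*60 = 350*60 = 21000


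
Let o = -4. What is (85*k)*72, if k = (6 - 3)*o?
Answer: -73440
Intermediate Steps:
k = -12 (k = (6 - 3)*(-4) = 3*(-4) = -12)
(85*k)*72 = (85*(-12))*72 = -1020*72 = -73440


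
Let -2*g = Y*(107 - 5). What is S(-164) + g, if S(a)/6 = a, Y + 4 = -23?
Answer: 393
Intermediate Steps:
Y = -27 (Y = -4 - 23 = -27)
S(a) = 6*a
g = 1377 (g = -(-27)*(107 - 5)/2 = -(-27)*102/2 = -½*(-2754) = 1377)
S(-164) + g = 6*(-164) + 1377 = -984 + 1377 = 393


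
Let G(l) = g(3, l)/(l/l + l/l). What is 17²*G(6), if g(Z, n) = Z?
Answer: 867/2 ≈ 433.50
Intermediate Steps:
G(l) = 3/2 (G(l) = 3/(l/l + l/l) = 3/(1 + 1) = 3/2)
17²*G(6) = 17²*(3/2) = 289*(3/2) = 867/2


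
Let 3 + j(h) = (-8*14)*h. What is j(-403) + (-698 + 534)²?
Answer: 72029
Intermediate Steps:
j(h) = -3 - 112*h (j(h) = -3 + (-8*14)*h = -3 - 112*h)
j(-403) + (-698 + 534)² = (-3 - 112*(-403)) + (-698 + 534)² = (-3 + 45136) + (-164)² = 45133 + 26896 = 72029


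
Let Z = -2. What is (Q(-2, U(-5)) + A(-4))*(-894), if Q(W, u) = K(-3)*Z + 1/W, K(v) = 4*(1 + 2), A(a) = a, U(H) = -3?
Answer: 25479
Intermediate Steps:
K(v) = 12 (K(v) = 4*3 = 12)
Q(W, u) = -24 + 1/W (Q(W, u) = 12*(-2) + 1/W = -24 + 1/W)
(Q(-2, U(-5)) + A(-4))*(-894) = ((-24 + 1/(-2)) - 4)*(-894) = ((-24 - ½) - 4)*(-894) = (-49/2 - 4)*(-894) = -57/2*(-894) = 25479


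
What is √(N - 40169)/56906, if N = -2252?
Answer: I*√42421/56906 ≈ 0.0036194*I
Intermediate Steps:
√(N - 40169)/56906 = √(-2252 - 40169)/56906 = √(-42421)*(1/56906) = (I*√42421)*(1/56906) = I*√42421/56906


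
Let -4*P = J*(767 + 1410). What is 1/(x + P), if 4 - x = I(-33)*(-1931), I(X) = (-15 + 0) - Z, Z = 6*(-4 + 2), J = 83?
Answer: -4/203847 ≈ -1.9623e-5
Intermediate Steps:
Z = -12 (Z = 6*(-2) = -12)
P = -180691/4 (P = -83*(767 + 1410)/4 = -83*2177/4 = -¼*180691 = -180691/4 ≈ -45173.)
I(X) = -3 (I(X) = (-15 + 0) - 1*(-12) = -15 + 12 = -3)
x = -5789 (x = 4 - (-3)*(-1931) = 4 - 1*5793 = 4 - 5793 = -5789)
1/(x + P) = 1/(-5789 - 180691/4) = 1/(-203847/4) = -4/203847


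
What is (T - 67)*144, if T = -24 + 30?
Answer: -8784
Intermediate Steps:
T = 6
(T - 67)*144 = (6 - 67)*144 = -61*144 = -8784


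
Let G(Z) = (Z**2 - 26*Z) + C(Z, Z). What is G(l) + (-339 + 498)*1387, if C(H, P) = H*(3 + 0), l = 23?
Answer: 220533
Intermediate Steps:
C(H, P) = 3*H (C(H, P) = H*3 = 3*H)
G(Z) = Z**2 - 23*Z (G(Z) = (Z**2 - 26*Z) + 3*Z = Z**2 - 23*Z)
G(l) + (-339 + 498)*1387 = 23*(-23 + 23) + (-339 + 498)*1387 = 23*0 + 159*1387 = 0 + 220533 = 220533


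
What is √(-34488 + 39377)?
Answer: √4889 ≈ 69.921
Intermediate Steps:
√(-34488 + 39377) = √4889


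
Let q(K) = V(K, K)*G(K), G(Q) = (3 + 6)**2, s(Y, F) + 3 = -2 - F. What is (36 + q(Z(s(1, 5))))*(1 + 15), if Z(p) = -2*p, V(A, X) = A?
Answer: 26496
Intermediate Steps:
s(Y, F) = -5 - F (s(Y, F) = -3 + (-2 - F) = -5 - F)
G(Q) = 81 (G(Q) = 9**2 = 81)
q(K) = 81*K (q(K) = K*81 = 81*K)
(36 + q(Z(s(1, 5))))*(1 + 15) = (36 + 81*(-2*(-5 - 1*5)))*(1 + 15) = (36 + 81*(-2*(-5 - 5)))*16 = (36 + 81*(-2*(-10)))*16 = (36 + 81*20)*16 = (36 + 1620)*16 = 1656*16 = 26496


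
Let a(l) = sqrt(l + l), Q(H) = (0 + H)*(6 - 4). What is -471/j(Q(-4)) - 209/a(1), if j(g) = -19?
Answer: 471/19 - 209*sqrt(2)/2 ≈ -123.00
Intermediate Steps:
Q(H) = 2*H (Q(H) = H*2 = 2*H)
a(l) = sqrt(2)*sqrt(l) (a(l) = sqrt(2*l) = sqrt(2)*sqrt(l))
-471/j(Q(-4)) - 209/a(1) = -471/(-19) - 209*sqrt(2)/2 = -471*(-1/19) - 209*sqrt(2)/2 = 471/19 - 209*sqrt(2)/2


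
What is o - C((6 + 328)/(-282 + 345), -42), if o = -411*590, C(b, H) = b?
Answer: -15277204/63 ≈ -2.4250e+5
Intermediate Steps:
o = -242490
o - C((6 + 328)/(-282 + 345), -42) = -242490 - (6 + 328)/(-282 + 345) = -242490 - 334/63 = -15277204/63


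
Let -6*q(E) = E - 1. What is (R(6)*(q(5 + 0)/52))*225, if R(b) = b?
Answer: -225/13 ≈ -17.308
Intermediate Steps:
q(E) = 1/6 - E/6 (q(E) = -(E - 1)/6 = -(-1 + E)/6 = 1/6 - E/6)
(R(6)*(q(5 + 0)/52))*225 = (6*((1/6 - (5 + 0)/6)/52))*225 = (6*((1/6 - 1/6*5)*(1/52)))*225 = (6*((1/6 - 5/6)*(1/52)))*225 = (6*(-2/3*1/52))*225 = (6*(-1/78))*225 = -1/13*225 = -225/13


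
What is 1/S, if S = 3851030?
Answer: 1/3851030 ≈ 2.5967e-7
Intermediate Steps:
1/S = 1/3851030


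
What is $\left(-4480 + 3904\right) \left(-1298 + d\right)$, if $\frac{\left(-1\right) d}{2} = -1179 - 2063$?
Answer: $-2987136$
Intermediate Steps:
$d = 6484$ ($d = - 2 \left(-1179 - 2063\right) = \left(-2\right) \left(-3242\right) = 6484$)
$\left(-4480 + 3904\right) \left(-1298 + d\right) = \left(-4480 + 3904\right) \left(-1298 + 6484\right) = \left(-576\right) 5186 = -2987136$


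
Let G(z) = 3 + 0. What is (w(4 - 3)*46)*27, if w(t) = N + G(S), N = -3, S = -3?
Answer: 0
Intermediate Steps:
G(z) = 3
w(t) = 0 (w(t) = -3 + 3 = 0)
(w(4 - 3)*46)*27 = (0*46)*27 = 0*27 = 0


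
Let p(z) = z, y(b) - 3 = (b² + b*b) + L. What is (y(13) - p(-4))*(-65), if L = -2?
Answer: -22295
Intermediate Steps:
y(b) = 1 + 2*b² (y(b) = 3 + ((b² + b*b) - 2) = 3 + ((b² + b²) - 2) = 3 + (2*b² - 2) = 3 + (-2 + 2*b²) = 1 + 2*b²)
(y(13) - p(-4))*(-65) = ((1 + 2*13²) - 1*(-4))*(-65) = ((1 + 2*169) + 4)*(-65) = ((1 + 338) + 4)*(-65) = (339 + 4)*(-65) = 343*(-65) = -22295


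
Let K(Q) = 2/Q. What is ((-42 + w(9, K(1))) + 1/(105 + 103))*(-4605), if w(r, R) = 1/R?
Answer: 39745755/208 ≈ 1.9109e+5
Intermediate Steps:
((-42 + w(9, K(1))) + 1/(105 + 103))*(-4605) = ((-42 + 1/(2/1)) + 1/(105 + 103))*(-4605) = ((-42 + 1/(2*1)) + 1/208)*(-4605) = ((-42 + 1/2) + 1/208)*(-4605) = ((-42 + ½) + 1/208)*(-4605) = (-83/2 + 1/208)*(-4605) = -8631/208*(-4605) = 39745755/208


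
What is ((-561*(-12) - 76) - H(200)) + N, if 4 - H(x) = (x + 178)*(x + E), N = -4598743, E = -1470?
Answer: -5072151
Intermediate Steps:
H(x) = 4 - (-1470 + x)*(178 + x) (H(x) = 4 - (x + 178)*(x - 1470) = 4 - (178 + x)*(-1470 + x) = 4 - (-1470 + x)*(178 + x))
((-561*(-12) - 76) - H(200)) + N = ((-561*(-12) - 76) - (261664 - 1*200**2 + 1292*200)) - 4598743 = ((6732 - 76) - (261664 - 1*40000 + 258400)) - 4598743 = (6656 - (261664 - 40000 + 258400)) - 4598743 = (6656 - 1*480064) - 4598743 = (6656 - 480064) - 4598743 = -473408 - 4598743 = -5072151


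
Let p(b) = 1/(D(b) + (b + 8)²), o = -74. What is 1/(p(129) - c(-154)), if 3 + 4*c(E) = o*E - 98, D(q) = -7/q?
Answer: -4842388/13673692857 ≈ -0.00035414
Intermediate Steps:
c(E) = -101/4 - 37*E/2 (c(E) = -¾ + (-74*E - 98)/4 = -¾ + (-98 - 74*E)/4 = -¾ + (-49/2 - 37*E/2) = -101/4 - 37*E/2)
p(b) = 1/((8 + b)² - 7/b) (p(b) = 1/(-7/b + (b + 8)²) = 1/(-7/b + (8 + b)²) = 1/((8 + b)² - 7/b))
1/(p(129) - c(-154)) = 1/(129/(-7 + 129*(8 + 129)²) - (-101/4 - 37/2*(-154))) = 1/(129/(-7 + 129*137²) - (-101/4 + 2849)) = 1/(129/(-7 + 129*18769) - 1*11295/4) = 1/(129/(-7 + 2421201) - 11295/4) = 1/(129/2421194 - 11295/4) = 1/(-13673692857/4842388) = -4842388/13673692857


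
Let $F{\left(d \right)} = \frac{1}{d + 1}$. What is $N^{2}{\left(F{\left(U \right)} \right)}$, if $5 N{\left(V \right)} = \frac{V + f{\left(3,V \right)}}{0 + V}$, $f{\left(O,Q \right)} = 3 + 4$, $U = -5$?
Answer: $\frac{729}{25} \approx 29.16$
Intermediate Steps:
$F{\left(d \right)} = \frac{1}{1 + d}$
$f{\left(O,Q \right)} = 7$
$N{\left(V \right)} = \frac{7 + V}{5 V}$ ($N{\left(V \right)} = \frac{\left(V + 7\right) \frac{1}{0 + V}}{5} = \frac{\left(7 + V\right) \frac{1}{V}}{5} = \frac{\frac{1}{V} \left(7 + V\right)}{5} = \frac{7 + V}{5 V}$)
$N^{2}{\left(F{\left(U \right)} \right)} = \left(\frac{7 + \frac{1}{1 - 5}}{5 \frac{1}{1 - 5}}\right)^{2} = \left(\frac{7 + \frac{1}{-4}}{5 \frac{1}{-4}}\right)^{2} = \left(\frac{7 - \frac{1}{4}}{5 \left(- \frac{1}{4}\right)}\right)^{2} = \left(\frac{1}{5} \left(-4\right) \frac{27}{4}\right)^{2} = \left(- \frac{27}{5}\right)^{2} = \frac{729}{25}$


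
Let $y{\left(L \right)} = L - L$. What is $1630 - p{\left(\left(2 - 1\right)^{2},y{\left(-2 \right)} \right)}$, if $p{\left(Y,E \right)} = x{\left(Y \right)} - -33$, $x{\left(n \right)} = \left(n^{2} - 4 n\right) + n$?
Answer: $1599$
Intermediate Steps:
$y{\left(L \right)} = 0$
$x{\left(n \right)} = n^{2} - 3 n$
$p{\left(Y,E \right)} = 33 + Y \left(-3 + Y\right)$ ($p{\left(Y,E \right)} = Y \left(-3 + Y\right) - -33 = Y \left(-3 + Y\right) + 33 = 33 + Y \left(-3 + Y\right)$)
$1630 - p{\left(\left(2 - 1\right)^{2},y{\left(-2 \right)} \right)} = 1630 - \left(33 + \left(2 - 1\right)^{2} \left(-3 + \left(2 - 1\right)^{2}\right)\right) = 1630 - \left(33 + 1^{2} \left(-3 + 1^{2}\right)\right) = 1630 - \left(33 + 1 \left(-3 + 1\right)\right) = 1630 - \left(33 + 1 \left(-2\right)\right) = 1630 - \left(33 - 2\right) = 1630 - 31 = 1599$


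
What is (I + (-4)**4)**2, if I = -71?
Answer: 34225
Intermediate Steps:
(I + (-4)**4)**2 = (-71 + (-4)**4)**2 = (-71 + 256)**2 = 185**2 = 34225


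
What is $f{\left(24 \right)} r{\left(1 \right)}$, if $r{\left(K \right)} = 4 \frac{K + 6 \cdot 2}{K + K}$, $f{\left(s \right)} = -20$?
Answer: $-520$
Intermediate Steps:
$r{\left(K \right)} = \frac{2 \left(12 + K\right)}{K}$ ($r{\left(K \right)} = 4 \frac{K + 12}{2 K} = 4 \left(12 + K\right) \frac{1}{2 K} = 4 \frac{12 + K}{2 K} = \frac{2 \left(12 + K\right)}{K}$)
$f{\left(24 \right)} r{\left(1 \right)} = - 20 \left(2 + \frac{24}{1}\right) = - 20 \left(2 + 24 \cdot 1\right) = - 20 \left(2 + 24\right) = \left(-20\right) 26 = -520$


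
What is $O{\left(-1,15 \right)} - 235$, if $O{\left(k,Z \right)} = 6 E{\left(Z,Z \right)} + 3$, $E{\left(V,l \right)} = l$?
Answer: $-142$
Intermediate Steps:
$O{\left(k,Z \right)} = 3 + 6 Z$ ($O{\left(k,Z \right)} = 6 Z + 3 = 3 + 6 Z$)
$O{\left(-1,15 \right)} - 235 = \left(3 + 6 \cdot 15\right) - 235 = \left(3 + 90\right) - 235 = 93 - 235 = -142$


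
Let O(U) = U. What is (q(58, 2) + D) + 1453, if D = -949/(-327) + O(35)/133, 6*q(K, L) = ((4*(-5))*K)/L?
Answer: 8446565/6213 ≈ 1359.5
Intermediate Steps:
q(K, L) = -10*K/(3*L) (q(K, L) = (((4*(-5))*K)/L)/6 = ((-20*K)/L)/6 = (-20*K/L)/6 = -10*K/(3*L))
D = 19666/6213 (D = -949/(-327) + 35/133 = -949*(-1/327) + 35*(1/133) = 949/327 + 5/19 = 19666/6213 ≈ 3.1653)
(q(58, 2) + D) + 1453 = (-10/3*58/2 + 19666/6213) + 1453 = (-10/3*58*½ + 19666/6213) + 1453 = (-290/3 + 19666/6213) + 1453 = -580924/6213 + 1453 = 8446565/6213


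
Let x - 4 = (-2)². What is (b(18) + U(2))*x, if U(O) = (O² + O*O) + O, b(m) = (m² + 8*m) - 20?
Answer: 3664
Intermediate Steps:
x = 8 (x = 4 + (-2)² = 4 + 4 = 8)
b(m) = -20 + m² + 8*m
U(O) = O + 2*O² (U(O) = (O² + O²) + O = 2*O² + O = O + 2*O²)
(b(18) + U(2))*x = ((-20 + 18² + 8*18) + 2*(1 + 2*2))*8 = ((-20 + 324 + 144) + 2*(1 + 4))*8 = (448 + 2*5)*8 = (448 + 10)*8 = 458*8 = 3664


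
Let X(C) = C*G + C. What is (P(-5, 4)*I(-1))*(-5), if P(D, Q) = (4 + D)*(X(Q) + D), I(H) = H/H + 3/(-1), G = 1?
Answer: -30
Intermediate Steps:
X(C) = 2*C (X(C) = C*1 + C = C + C = 2*C)
I(H) = -2 (I(H) = 1 + 3*(-1) = 1 - 3 = -2)
P(D, Q) = (4 + D)*(D + 2*Q) (P(D, Q) = (4 + D)*(2*Q + D) = (4 + D)*(D + 2*Q))
(P(-5, 4)*I(-1))*(-5) = (((-5)² + 4*(-5) + 8*4 + 2*(-5)*4)*(-2))*(-5) = ((25 - 20 + 32 - 40)*(-2))*(-5) = -3*(-2)*(-5) = 6*(-5) = -30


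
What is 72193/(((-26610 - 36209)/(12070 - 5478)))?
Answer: -475896256/62819 ≈ -7575.7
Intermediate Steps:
72193/(((-26610 - 36209)/(12070 - 5478))) = 72193/((-62819/6592)) = 72193/((-62819*1/6592)) = 72193/(-62819/6592) = 72193*(-6592/62819) = -475896256/62819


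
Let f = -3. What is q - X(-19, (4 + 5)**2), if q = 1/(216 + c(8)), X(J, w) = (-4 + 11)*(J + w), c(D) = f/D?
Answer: -748642/1725 ≈ -434.00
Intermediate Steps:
c(D) = -3/D
X(J, w) = 7*J + 7*w (X(J, w) = 7*(J + w) = 7*J + 7*w)
q = 8/1725 (q = 1/(216 - 3/8) = 1/(1725/8) = 8/1725 ≈ 0.0046377)
q - X(-19, (4 + 5)**2) = 8/1725 - (7*(-19) + 7*(4 + 5)**2) = 8/1725 - (-133 + 7*9**2) = 8/1725 - (-133 + 7*81) = 8/1725 - (-133 + 567) = 8/1725 - 1*434 = 8/1725 - 434 = -748642/1725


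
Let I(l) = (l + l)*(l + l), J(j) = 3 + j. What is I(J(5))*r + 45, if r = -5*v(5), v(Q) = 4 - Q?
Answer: 1325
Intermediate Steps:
r = 5 (r = -5*(4 - 1*5) = -5*(4 - 5) = -5*(-1) = 5)
I(l) = 4*l² (I(l) = (2*l)*(2*l) = 4*l²)
I(J(5))*r + 45 = (4*(3 + 5)²)*5 + 45 = (4*8²)*5 + 45 = (4*64)*5 + 45 = 256*5 + 45 = 1280 + 45 = 1325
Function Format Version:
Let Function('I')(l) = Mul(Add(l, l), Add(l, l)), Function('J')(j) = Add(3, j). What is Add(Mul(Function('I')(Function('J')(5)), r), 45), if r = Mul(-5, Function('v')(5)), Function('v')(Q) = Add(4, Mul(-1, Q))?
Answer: 1325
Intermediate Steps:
r = 5 (r = Mul(-5, Add(4, Mul(-1, 5))) = Mul(-5, Add(4, -5)) = Mul(-5, -1) = 5)
Function('I')(l) = Mul(4, Pow(l, 2)) (Function('I')(l) = Mul(Mul(2, l), Mul(2, l)) = Mul(4, Pow(l, 2)))
Add(Mul(Function('I')(Function('J')(5)), r), 45) = Add(Mul(Mul(4, Pow(Add(3, 5), 2)), 5), 45) = Add(Mul(Mul(4, Pow(8, 2)), 5), 45) = Add(Mul(Mul(4, 64), 5), 45) = Add(Mul(256, 5), 45) = Add(1280, 45) = 1325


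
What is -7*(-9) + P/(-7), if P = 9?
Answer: 432/7 ≈ 61.714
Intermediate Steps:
-7*(-9) + P/(-7) = -7*(-9) + 9/(-7) = 63 + 9*(-1/7) = 63 - 9/7 = 432/7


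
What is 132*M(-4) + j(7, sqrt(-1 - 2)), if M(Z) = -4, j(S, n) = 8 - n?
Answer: -520 - I*sqrt(3) ≈ -520.0 - 1.732*I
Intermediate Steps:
132*M(-4) + j(7, sqrt(-1 - 2)) = 132*(-4) + (8 - sqrt(-1 - 2)) = -528 + (8 - sqrt(-3)) = -528 + (8 - I*sqrt(3)) = -520 - I*sqrt(3)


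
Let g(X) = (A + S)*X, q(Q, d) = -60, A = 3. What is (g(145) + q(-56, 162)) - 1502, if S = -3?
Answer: -1562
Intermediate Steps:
g(X) = 0 (g(X) = (3 - 3)*X = 0*X = 0)
(g(145) + q(-56, 162)) - 1502 = (0 - 60) - 1502 = -60 - 1502 = -1562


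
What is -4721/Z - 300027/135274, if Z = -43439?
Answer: -12394244299/5876167286 ≈ -2.1092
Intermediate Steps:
-4721/Z - 300027/135274 = -4721/(-43439) - 300027/135274 = -4721*(-1/43439) - 300027*1/135274 = 4721/43439 - 300027/135274 = -12394244299/5876167286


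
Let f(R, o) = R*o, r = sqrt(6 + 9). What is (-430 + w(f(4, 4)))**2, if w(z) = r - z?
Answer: (446 - sqrt(15))**2 ≈ 1.9548e+5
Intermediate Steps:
r = sqrt(15) ≈ 3.8730
w(z) = sqrt(15) - z
(-430 + w(f(4, 4)))**2 = (-430 + (sqrt(15) - 4*4))**2 = (-430 + (sqrt(15) - 1*16))**2 = (-430 + (sqrt(15) - 16))**2 = (-430 + (-16 + sqrt(15)))**2 = (-446 + sqrt(15))**2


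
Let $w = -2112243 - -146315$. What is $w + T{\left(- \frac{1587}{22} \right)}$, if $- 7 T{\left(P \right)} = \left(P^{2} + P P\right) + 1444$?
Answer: $- \frac{3333150049}{1694} \approx -1.9676 \cdot 10^{6}$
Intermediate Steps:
$T{\left(P \right)} = - \frac{1444}{7} - \frac{2 P^{2}}{7}$ ($T{\left(P \right)} = - \frac{\left(P^{2} + P P\right) + 1444}{7} = - \frac{\left(P^{2} + P^{2}\right) + 1444}{7} = - \frac{2 P^{2} + 1444}{7} = - \frac{1444 + 2 P^{2}}{7} = - \frac{1444}{7} - \frac{2 P^{2}}{7}$)
$w = -1965928$ ($w = -2112243 + 146315 = -1965928$)
$w + T{\left(- \frac{1587}{22} \right)} = -1965928 - \left(\frac{1444}{7} + \frac{2 \left(- \frac{1587}{22}\right)^{2}}{7}\right) = -1965928 - \frac{2868017}{1694} = - \frac{3333150049}{1694}$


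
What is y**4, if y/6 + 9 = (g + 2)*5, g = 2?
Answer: 18974736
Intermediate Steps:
y = 66 (y = -54 + 6*((2 + 2)*5) = -54 + 6*(4*5) = -54 + 6*20 = -54 + 120 = 66)
y**4 = 66**4 = 18974736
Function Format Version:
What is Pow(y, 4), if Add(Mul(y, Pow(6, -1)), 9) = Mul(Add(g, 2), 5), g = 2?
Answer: 18974736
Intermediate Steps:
y = 66 (y = Add(-54, Mul(6, Mul(Add(2, 2), 5))) = Add(-54, Mul(6, Mul(4, 5))) = Add(-54, Mul(6, 20)) = Add(-54, 120) = 66)
Pow(y, 4) = Pow(66, 4) = 18974736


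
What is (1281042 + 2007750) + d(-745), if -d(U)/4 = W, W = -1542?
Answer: 3294960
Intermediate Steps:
d(U) = 6168 (d(U) = -4*(-1542) = 6168)
(1281042 + 2007750) + d(-745) = (1281042 + 2007750) + 6168 = 3288792 + 6168 = 3294960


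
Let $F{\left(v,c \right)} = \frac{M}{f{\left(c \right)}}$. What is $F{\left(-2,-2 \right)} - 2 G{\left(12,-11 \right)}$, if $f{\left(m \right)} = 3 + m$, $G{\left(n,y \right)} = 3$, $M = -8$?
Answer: $-14$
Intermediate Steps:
$F{\left(v,c \right)} = - \frac{8}{3 + c}$
$F{\left(-2,-2 \right)} - 2 G{\left(12,-11 \right)} = - \frac{8}{3 - 2} - 6 = - \frac{8}{1} - 6 = \left(-8\right) 1 - 6 = -8 - 6 = -14$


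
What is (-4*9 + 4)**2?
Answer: 1024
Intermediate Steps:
(-4*9 + 4)**2 = (-36 + 4)**2 = (-32)**2 = 1024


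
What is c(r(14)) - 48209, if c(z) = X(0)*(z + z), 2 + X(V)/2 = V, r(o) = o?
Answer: -48321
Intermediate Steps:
X(V) = -4 + 2*V
c(z) = -8*z (c(z) = (-4 + 2*0)*(z + z) = (-4 + 0)*(2*z) = -8*z)
c(r(14)) - 48209 = -8*14 - 48209 = -112 - 48209 = -48321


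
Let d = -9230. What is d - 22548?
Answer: -31778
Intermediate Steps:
d - 22548 = -9230 - 22548 = -31778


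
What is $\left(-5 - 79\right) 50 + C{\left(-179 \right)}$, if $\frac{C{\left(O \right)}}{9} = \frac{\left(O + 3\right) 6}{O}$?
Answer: $- \frac{742296}{179} \approx -4146.9$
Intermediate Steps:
$C{\left(O \right)} = \frac{9 \left(18 + 6 O\right)}{O}$ ($C{\left(O \right)} = 9 \frac{\left(O + 3\right) 6}{O} = 9 \frac{\left(3 + O\right) 6}{O} = 9 \frac{18 + 6 O}{O} = \frac{9 \left(18 + 6 O\right)}{O}$)
$\left(-5 - 79\right) 50 + C{\left(-179 \right)} = \left(-5 - 79\right) 50 + \left(54 + \frac{162}{-179}\right) = \left(-84\right) 50 + \left(54 + 162 \left(- \frac{1}{179}\right)\right) = -4200 + \left(54 - \frac{162}{179}\right) = -4200 + \frac{9504}{179} = - \frac{742296}{179}$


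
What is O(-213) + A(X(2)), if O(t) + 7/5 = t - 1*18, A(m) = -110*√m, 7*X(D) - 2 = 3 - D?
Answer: -1162/5 - 110*√21/7 ≈ -304.41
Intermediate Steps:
X(D) = 5/7 - D/7 (X(D) = 2/7 + (3 - D)/7 = 2/7 + (3/7 - D/7) = 5/7 - D/7)
O(t) = -97/5 + t (O(t) = -7/5 + (t - 1*18) = -7/5 + (t - 18) = -7/5 + (-18 + t) = -97/5 + t)
O(-213) + A(X(2)) = (-97/5 - 213) - 110*√(5/7 - ⅐*2) = -1162/5 - 110*√(5/7 - 2/7) = -1162/5 - 110*√21/7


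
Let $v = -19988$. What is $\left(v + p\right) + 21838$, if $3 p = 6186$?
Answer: $3912$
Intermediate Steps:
$p = 2062$ ($p = \frac{1}{3} \cdot 6186 = 2062$)
$\left(v + p\right) + 21838 = \left(-19988 + 2062\right) + 21838 = -17926 + 21838 = 3912$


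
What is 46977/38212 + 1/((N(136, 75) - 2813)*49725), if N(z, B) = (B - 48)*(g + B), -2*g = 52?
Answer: 1740268818019/1415568316500 ≈ 1.2294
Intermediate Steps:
g = -26 (g = -1/2*52 = -26)
N(z, B) = (-48 + B)*(-26 + B) (N(z, B) = (B - 48)*(-26 + B) = (-48 + B)*(-26 + B))
46977/38212 + 1/((N(136, 75) - 2813)*49725) = 46977/38212 + 1/(((1248 + 75**2 - 74*75) - 2813)*49725) = 46977*(1/38212) + (1/49725)/((1248 + 5625 - 5550) - 2813) = 46977/38212 + (1/49725)/(1323 - 2813) = 46977/38212 + (1/49725)/(-1490) = 46977/38212 - 1/1490*1/49725 = 46977/38212 - 1/74090250 = 1740268818019/1415568316500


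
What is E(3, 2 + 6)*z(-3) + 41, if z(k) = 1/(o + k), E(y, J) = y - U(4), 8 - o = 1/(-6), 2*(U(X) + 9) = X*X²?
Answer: 1151/31 ≈ 37.129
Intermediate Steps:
U(X) = -9 + X³/2 (U(X) = -9 + (X*X²)/2 = -9 + X³/2)
o = 49/6 (o = 8 - 1/(-6) = 8 - (-1)/6 = 8 - 1*(-⅙) = 8 + ⅙ = 49/6 ≈ 8.1667)
E(y, J) = -23 + y (E(y, J) = y - (-9 + (½)*4³) = y - (-9 + (½)*64) = y - (-9 + 32) = y - 1*23 = y - 23 = -23 + y)
z(k) = 1/(49/6 + k)
E(3, 2 + 6)*z(-3) + 41 = (-23 + 3)*(6/(49 + 6*(-3))) + 41 = -120/(49 - 18) + 41 = -120/31 + 41 = 1151/31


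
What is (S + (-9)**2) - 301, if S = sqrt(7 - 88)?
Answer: -220 + 9*I ≈ -220.0 + 9.0*I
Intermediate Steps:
S = 9*I (S = sqrt(-81) = 9*I ≈ 9.0*I)
(S + (-9)**2) - 301 = (9*I + (-9)**2) - 301 = (9*I + 81) - 301 = (81 + 9*I) - 301 = -220 + 9*I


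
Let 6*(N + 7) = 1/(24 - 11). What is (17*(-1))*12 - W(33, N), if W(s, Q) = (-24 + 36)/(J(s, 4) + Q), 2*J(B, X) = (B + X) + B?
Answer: -446676/2185 ≈ -204.43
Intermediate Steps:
N = -545/78 (N = -7 + 1/(6*(24 - 11)) = -7 + (1/6)/13 = -7 + (1/6)*(1/13) = -7 + 1/78 = -545/78 ≈ -6.9872)
J(B, X) = B + X/2 (J(B, X) = ((B + X) + B)/2 = (X + 2*B)/2 = B + X/2)
W(s, Q) = 12/(2 + Q + s) (W(s, Q) = (-24 + 36)/((s + (1/2)*4) + Q) = 12/((s + 2) + Q) = 12/((2 + s) + Q) = 12/(2 + Q + s))
(17*(-1))*12 - W(33, N) = (17*(-1))*12 - 12/(2 - 545/78 + 33) = -17*12 - 12/2185/78 = -204 - 12*78/2185 = -204 - 1*936/2185 = -204 - 936/2185 = -446676/2185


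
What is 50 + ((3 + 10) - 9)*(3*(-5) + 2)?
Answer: -2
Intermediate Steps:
50 + ((3 + 10) - 9)*(3*(-5) + 2) = 50 + (13 - 9)*(-15 + 2) = 50 + 4*(-13) = 50 - 52 = -2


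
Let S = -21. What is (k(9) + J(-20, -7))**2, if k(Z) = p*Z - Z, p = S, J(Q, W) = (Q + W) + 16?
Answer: 43681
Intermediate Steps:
J(Q, W) = 16 + Q + W
p = -21
k(Z) = -22*Z (k(Z) = -21*Z - Z = -22*Z)
(k(9) + J(-20, -7))**2 = (-22*9 + (16 - 20 - 7))**2 = (-198 - 11)**2 = (-209)**2 = 43681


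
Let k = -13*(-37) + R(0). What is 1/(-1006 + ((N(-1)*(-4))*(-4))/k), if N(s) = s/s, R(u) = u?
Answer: -481/483870 ≈ -0.00099407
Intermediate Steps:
k = 481 (k = -13*(-37) + 0 = 481 + 0 = 481)
N(s) = 1
1/(-1006 + ((N(-1)*(-4))*(-4))/k) = 1/(-1006 + ((1*(-4))*(-4))/481) = 1/(-1006 - 4*(-4)*(1/481)) = 1/(-1006 + 16*(1/481)) = 1/(-1006 + 16/481) = 1/(-483870/481) = -481/483870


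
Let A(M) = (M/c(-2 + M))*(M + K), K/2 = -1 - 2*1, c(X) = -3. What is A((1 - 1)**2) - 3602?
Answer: -3602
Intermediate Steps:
K = -6 (K = 2*(-1 - 2*1) = 2*(-1 - 2) = 2*(-3) = -6)
A(M) = -M*(-6 + M)/3 (A(M) = (M/(-3))*(M - 6) = (M*(-1/3))*(-6 + M) = (-M/3)*(-6 + M) = -M*(-6 + M)/3)
A((1 - 1)**2) - 3602 = (1 - 1)**2*(6 - (1 - 1)**2)/3 - 3602 = (1/3)*0**2*(6 - 1*0**2) - 3602 = (1/3)*0*(6 - 1*0) - 3602 = (1/3)*0*(6 + 0) - 3602 = (1/3)*0*6 - 3602 = 0 - 3602 = -3602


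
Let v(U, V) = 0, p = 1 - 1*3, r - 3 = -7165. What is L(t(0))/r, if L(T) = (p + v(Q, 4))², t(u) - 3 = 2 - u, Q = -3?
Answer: -2/3581 ≈ -0.00055850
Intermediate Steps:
r = -7162 (r = 3 - 7165 = -7162)
p = -2 (p = 1 - 3 = -2)
t(u) = 5 - u (t(u) = 3 + (2 - u) = 5 - u)
L(T) = 4 (L(T) = (-2 + 0)² = (-2)² = 4)
L(t(0))/r = 4/(-7162) = 4*(-1/7162) = -2/3581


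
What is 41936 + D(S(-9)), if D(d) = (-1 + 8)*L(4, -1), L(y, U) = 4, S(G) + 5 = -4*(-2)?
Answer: 41964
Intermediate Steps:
S(G) = 3 (S(G) = -5 - 4*(-2) = -5 + 8 = 3)
D(d) = 28 (D(d) = (-1 + 8)*4 = 7*4 = 28)
41936 + D(S(-9)) = 41936 + 28 = 41964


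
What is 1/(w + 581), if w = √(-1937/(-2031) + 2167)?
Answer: 1180011/681183277 - √8942724534/681183277 ≈ 0.0015935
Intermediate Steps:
w = √8942724534/2031 (w = √(-1937*(-1/2031) + 2167) = √(1937/2031 + 2167) = √(4403114/2031) = √8942724534/2031 ≈ 46.561)
1/(w + 581) = 1/(√8942724534/2031 + 581) = 1/(581 + √8942724534/2031)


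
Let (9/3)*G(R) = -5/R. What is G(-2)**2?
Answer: 25/36 ≈ 0.69444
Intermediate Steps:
G(R) = -5/(3*R) (G(R) = (-5/R)/3 = -5/(3*R))
G(-2)**2 = (-5/3/(-2))**2 = (-5/3*(-1/2))**2 = (5/6)**2 = 25/36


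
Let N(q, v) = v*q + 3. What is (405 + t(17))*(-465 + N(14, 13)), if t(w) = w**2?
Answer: -194320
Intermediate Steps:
N(q, v) = 3 + q*v (N(q, v) = q*v + 3 = 3 + q*v)
(405 + t(17))*(-465 + N(14, 13)) = (405 + 17**2)*(-465 + (3 + 14*13)) = (405 + 289)*(-465 + (3 + 182)) = 694*(-465 + 185) = 694*(-280) = -194320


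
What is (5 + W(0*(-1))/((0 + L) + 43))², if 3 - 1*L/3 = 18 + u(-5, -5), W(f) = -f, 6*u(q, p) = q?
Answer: 25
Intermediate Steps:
u(q, p) = q/6
L = -85/2 (L = 9 - 3*(18 + (⅙)*(-5)) = 9 - 3*(18 - ⅚) = 9 - 3*103/6 = 9 - 103/2 = -85/2 ≈ -42.500)
(5 + W(0*(-1))/((0 + L) + 43))² = (5 + (-0*(-1))/((0 - 85/2) + 43))² = (5 + (-1*0)/(-85/2 + 43))² = (5 + 0/(½))² = (5 + 0*2)² = (5 + 0)² = 5² = 25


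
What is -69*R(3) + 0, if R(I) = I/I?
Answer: -69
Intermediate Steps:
R(I) = 1
-69*R(3) + 0 = -69*1 + 0 = -69 + 0 = -69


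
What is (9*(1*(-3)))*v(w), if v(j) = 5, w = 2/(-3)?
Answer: -135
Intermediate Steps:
w = -⅔ (w = 2*(-⅓) = -⅔ ≈ -0.66667)
(9*(1*(-3)))*v(w) = (9*(1*(-3)))*5 = (9*(-3))*5 = -27*5 = -135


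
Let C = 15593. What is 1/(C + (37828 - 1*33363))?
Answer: 1/20058 ≈ 4.9855e-5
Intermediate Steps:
1/(C + (37828 - 1*33363)) = 1/(15593 + (37828 - 1*33363)) = 1/(15593 + (37828 - 33363)) = 1/(15593 + 4465) = 1/20058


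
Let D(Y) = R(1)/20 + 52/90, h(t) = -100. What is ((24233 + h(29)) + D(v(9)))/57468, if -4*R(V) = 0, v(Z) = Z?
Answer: 1086011/2586060 ≈ 0.41995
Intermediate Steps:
R(V) = 0 (R(V) = -¼*0 = 0)
D(Y) = 26/45 (D(Y) = 0/20 + 52/90 = 0*(1/20) + 52*(1/90) = 0 + 26/45 = 26/45)
((24233 + h(29)) + D(v(9)))/57468 = ((24233 - 100) + 26/45)/57468 = (24133 + 26/45)*(1/57468) = (1086011/45)*(1/57468) = 1086011/2586060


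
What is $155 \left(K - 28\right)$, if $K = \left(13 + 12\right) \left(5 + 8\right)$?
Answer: $46035$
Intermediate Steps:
$K = 325$ ($K = 25 \cdot 13 = 325$)
$155 \left(K - 28\right) = 155 \left(325 - 28\right) = 155 \cdot 297 = 46035$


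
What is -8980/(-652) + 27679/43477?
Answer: 102117542/7086751 ≈ 14.410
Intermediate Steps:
-8980/(-652) + 27679/43477 = -8980*(-1/652) + 27679*(1/43477) = 2245/163 + 27679/43477 = 102117542/7086751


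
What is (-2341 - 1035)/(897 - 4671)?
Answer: 1688/1887 ≈ 0.89454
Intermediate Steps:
(-2341 - 1035)/(897 - 4671) = -3376/(-3774) = -3376*(-1/3774) = 1688/1887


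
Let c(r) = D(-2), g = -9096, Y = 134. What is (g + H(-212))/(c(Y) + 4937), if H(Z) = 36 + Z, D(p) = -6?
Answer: -9272/4931 ≈ -1.8803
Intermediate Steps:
c(r) = -6
(g + H(-212))/(c(Y) + 4937) = (-9096 + (36 - 212))/(-6 + 4937) = (-9096 - 176)/4931 = -9272*1/4931 = -9272/4931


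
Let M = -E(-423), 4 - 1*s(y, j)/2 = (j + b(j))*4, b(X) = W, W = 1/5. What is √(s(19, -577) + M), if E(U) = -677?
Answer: √132485/5 ≈ 72.797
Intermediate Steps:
W = ⅕ ≈ 0.20000
b(X) = ⅕
s(y, j) = 32/5 - 8*j (s(y, j) = 8 - 2*(j + ⅕)*4 = 8 - 2*(⅕ + j)*4 = 8 - 2*(⅘ + 4*j) = 8 + (-8/5 - 8*j) = 32/5 - 8*j)
M = 677 (M = -1*(-677) = 677)
√(s(19, -577) + M) = √((32/5 - 8*(-577)) + 677) = √((32/5 + 4616) + 677) = √(23112/5 + 677) = √(26497/5) = √132485/5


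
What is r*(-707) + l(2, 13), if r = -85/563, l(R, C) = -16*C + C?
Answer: -49690/563 ≈ -88.259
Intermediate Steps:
l(R, C) = -15*C
r = -85/563 (r = -85*1/563 = -85/563 ≈ -0.15098)
r*(-707) + l(2, 13) = -85/563*(-707) - 15*13 = 60095/563 - 195 = -49690/563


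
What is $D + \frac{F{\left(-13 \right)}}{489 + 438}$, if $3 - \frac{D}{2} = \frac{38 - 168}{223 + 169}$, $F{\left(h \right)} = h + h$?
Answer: $\frac{602783}{90846} \approx 6.6352$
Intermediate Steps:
$F{\left(h \right)} = 2 h$
$D = \frac{653}{98}$ ($D = 6 - 2 \frac{38 - 168}{223 + 169} = 6 - 2 \left(- \frac{130}{392}\right) = 6 - 2 \left(\left(-130\right) \frac{1}{392}\right) = 6 - - \frac{65}{98} = 6 + \frac{65}{98} = \frac{653}{98} \approx 6.6633$)
$D + \frac{F{\left(-13 \right)}}{489 + 438} = \frac{653}{98} + \frac{2 \left(-13\right)}{489 + 438} = \frac{653}{98} - \frac{26}{927} = \frac{602783}{90846}$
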